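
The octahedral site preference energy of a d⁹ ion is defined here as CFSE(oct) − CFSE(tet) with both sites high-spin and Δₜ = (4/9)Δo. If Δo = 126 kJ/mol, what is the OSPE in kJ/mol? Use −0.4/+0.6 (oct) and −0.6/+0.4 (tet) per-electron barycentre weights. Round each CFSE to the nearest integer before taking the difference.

-54

Octahedral high-spin t₂g⁶ eg³: CFSE = -0.6 × 126 = -76 kJ/mol.
Tetrahedral e⁴ t₂⁵ gives -0.4Δₜ = -0.4 × (4/9) × 126 = -22 kJ/mol.
OSPE = -76 − (-22) = -54 kJ/mol.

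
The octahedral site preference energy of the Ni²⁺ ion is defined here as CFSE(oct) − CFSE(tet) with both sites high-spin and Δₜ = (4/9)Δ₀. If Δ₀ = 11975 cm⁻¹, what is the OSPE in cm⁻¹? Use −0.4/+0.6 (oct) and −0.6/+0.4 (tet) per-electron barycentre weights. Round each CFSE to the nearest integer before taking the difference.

-10112

Ni²⁺: group 10, so d-count = 10 − 2 = 8.
In an octahedral site d⁸ (HS) is t2g^6 e_g^2, giving CFSE(oct) = -1.2Δ₀ = -14370 cm⁻¹.
Tetrahedral: e^4 t2^4, CFSE = 4(−0.6) + 4(+0.4) = -0.8Δₜ = -0.8 × (4/9) × 11975 = -4258 cm⁻¹.
Subtracting, OSPE = -14370 − (-4258) = -10112 cm⁻¹.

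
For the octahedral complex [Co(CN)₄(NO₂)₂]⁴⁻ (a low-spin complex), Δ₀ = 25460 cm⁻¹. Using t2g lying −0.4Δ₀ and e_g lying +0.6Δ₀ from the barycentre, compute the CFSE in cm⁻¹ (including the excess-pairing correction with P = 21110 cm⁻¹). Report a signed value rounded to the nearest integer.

-24718

Ligand charges: 4×(-1) from CN⁻ and 2×(-1) from NO₂⁻ sum to -6; with overall charge -4, Co is +2.
Co is in group 9, so Co²⁺ is d⁷ (9 − 2 = 7).
Electron filling gives t2g^6 e_g^1.
The orbital stabilization is -1.8Δ₀ = -1.8 × 25460 = -45828 cm⁻¹.
Pairing penalty: 3 pairs vs 2 in the high-spin reference → 1 extra × P = 21110 cm⁻¹.
Overall CFSE = -45828 + 21110 = -24718 cm⁻¹.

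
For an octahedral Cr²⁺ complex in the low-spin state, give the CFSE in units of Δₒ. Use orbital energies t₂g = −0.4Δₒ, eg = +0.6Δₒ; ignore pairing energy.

-1.6 Δₒ

Cr²⁺: group 6, so d-count = 6 − 2 = 4.
Configuration: t₂g⁴ eg⁰.
CFSE = 4(-0.4Δₒ) + 0(0.6Δₒ) = -1.6Δₒ + 0.0Δₒ = -1.6Δₒ.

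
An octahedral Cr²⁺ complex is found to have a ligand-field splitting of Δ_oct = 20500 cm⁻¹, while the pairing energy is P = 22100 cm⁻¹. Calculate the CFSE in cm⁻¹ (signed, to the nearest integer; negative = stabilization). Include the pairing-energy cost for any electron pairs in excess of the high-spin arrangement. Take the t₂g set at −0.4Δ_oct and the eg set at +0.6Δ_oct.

Cr²⁺: group 6, so d-count = 6 − 2 = 4.
Δ_oct < P, so pairing is avoided: the ground state is high-spin.
Filling d⁴ accordingly: t₂g³ eg¹.
Orbital CFSE = -0.6Δ_oct = -0.6 × 20500 = -12300 cm⁻¹.
High-spin has no excess pairs, so no pairing correction applies.

-12300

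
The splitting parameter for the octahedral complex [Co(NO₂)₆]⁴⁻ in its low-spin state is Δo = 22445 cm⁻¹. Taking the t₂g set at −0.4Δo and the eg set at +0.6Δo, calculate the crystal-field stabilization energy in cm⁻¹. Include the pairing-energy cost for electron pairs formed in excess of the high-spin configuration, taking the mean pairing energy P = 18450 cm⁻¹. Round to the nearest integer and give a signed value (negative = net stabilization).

Each NO₂⁻ contributes -1; 6 × (-1) = -6. With overall charge -4, Co is in the +2 oxidation state.
Group 9 minus oxidation state +2 gives a d⁷ configuration for Co²⁺.
Configuration: t₂g⁶ eg¹.
CFSE(orbital) = 6×(-0.4Δo) + 1×(0.6Δo) = -1.8Δo; with Δo = 22445 cm⁻¹ that is -40401 cm⁻¹.
Pairing penalty: 3 pairs vs 2 in the high-spin reference → 1 extra × P = 18450 cm⁻¹.
Overall CFSE = -40401 + 18450 = -21951 cm⁻¹.

-21951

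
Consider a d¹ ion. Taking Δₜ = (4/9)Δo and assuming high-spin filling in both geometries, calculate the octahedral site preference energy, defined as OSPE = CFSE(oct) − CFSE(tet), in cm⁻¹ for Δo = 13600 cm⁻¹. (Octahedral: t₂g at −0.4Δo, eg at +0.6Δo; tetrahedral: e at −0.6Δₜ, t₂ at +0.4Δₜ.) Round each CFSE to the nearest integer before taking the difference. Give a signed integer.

-1813

Octahedral (high-spin): t2g^1 e_g^0, CFSE = 1(−0.4) + 0(+0.6) = -0.4Δo = -0.4 × 13600 = -5440 cm⁻¹.
Tetrahedral: e^1 t2^0, CFSE = 1(−0.6) + 0(+0.4) = -0.6Δₜ = -0.6 × (4/9) × 13600 = -3627 cm⁻¹.
Subtracting, OSPE = -5440 − (-3627) = -1813 cm⁻¹.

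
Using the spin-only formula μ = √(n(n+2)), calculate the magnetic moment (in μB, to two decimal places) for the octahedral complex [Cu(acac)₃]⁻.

Each acac⁻ contributes -1; 3 × (-1) = -3. With overall charge -1, Cu is in the +2 oxidation state.
Cu sits in group 11; removing 2 electrons leaves Cu²⁺ with 11 − 2 = 9 d electrons.
Configuration: t2g^6 e_g^3 → 1 unpaired electron.
μ(spin-only) = √[1(1+2)] = √3 ≈ 1.73 μB.

1.73 μB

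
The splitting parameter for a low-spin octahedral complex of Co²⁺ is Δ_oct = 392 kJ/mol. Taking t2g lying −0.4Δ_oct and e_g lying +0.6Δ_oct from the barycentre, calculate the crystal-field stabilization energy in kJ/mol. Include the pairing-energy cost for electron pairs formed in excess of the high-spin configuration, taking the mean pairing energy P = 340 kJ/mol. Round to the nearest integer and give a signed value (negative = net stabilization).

Co²⁺: group 9, so d-count = 9 − 2 = 7.
The d⁷ electrons fill as t2g^6 e_g^1.
CFSE(orbital) = 6×(-0.4Δ_oct) + 1×(0.6Δ_oct) = -1.8Δ_oct; with Δ_oct = 392 kJ/mol that is -706 kJ/mol.
Relative to high-spin t2g^5 e_g^2 (2 paired), the low-spin configuration has 1 additional pair, contributing +1 × 340 = +340 kJ/mol.
Combining: -706 + 340 = -366 kJ/mol.

-366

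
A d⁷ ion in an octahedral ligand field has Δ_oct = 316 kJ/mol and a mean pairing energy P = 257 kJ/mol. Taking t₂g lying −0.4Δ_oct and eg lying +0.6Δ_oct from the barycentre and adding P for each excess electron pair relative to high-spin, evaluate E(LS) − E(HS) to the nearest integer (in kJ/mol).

High-spin: t₂g⁵ eg², CFSE = -0.8Δ_oct = -253 kJ/mol.
Low-spin: t₂g⁶ eg¹, orbital CFSE = -1.8Δ_oct = -569 kJ/mol; plus 1 excess pair × P = +257 kJ/mol; total -312 kJ/mol.
Thus E(LS) − E(HS) = -59 kJ/mol.

-59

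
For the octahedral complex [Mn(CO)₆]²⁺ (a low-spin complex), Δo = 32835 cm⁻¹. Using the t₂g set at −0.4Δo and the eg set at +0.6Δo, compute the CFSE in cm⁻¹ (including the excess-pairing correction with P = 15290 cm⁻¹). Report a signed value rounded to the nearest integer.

-35090

CO is neutral, so the +2 overall charge sits on Mn: oxidation state +2.
Mn²⁺: group 7, so d-count = 7 − 2 = 5.
Configuration: t₂g⁵ eg⁰.
CFSE(orbital) = 5×(-0.4Δo) + 0×(0.6Δo) = -2.0Δo; with Δo = 32835 cm⁻¹ that is -65670 cm⁻¹.
High-spin d⁵ would be t₂g³ eg² with 0 pairs; low-spin has 2, so 2 excess pairs cost +2P = +30580 cm⁻¹.
Net CFSE = -65670 + 30580 = -35090 cm⁻¹.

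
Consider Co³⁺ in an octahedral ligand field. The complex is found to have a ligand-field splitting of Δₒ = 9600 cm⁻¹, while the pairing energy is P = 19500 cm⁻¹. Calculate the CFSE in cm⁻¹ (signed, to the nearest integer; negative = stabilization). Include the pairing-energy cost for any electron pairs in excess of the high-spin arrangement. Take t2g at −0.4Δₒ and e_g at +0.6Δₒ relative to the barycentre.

Co sits in group 9; removing 3 electrons leaves Co³⁺ with 9 − 3 = 6 d electrons.
Here Δₒ < P (9600 < 19500), so the high-spin state is favoured.
Configuration: t2g^4 e_g^2.
Orbital CFSE = -0.4Δₒ = -0.4 × 9600 = -3840 cm⁻¹.
High-spin has no excess pairs, so no pairing correction applies.

-3840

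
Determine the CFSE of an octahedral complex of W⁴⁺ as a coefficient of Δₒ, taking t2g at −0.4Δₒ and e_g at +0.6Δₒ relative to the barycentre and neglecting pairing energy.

Group 6 minus oxidation state +4 gives a d² configuration for W⁴⁺.
Configuration: t2g^2 e_g^0.
CFSE = 2(-0.4Δₒ) + 0(0.6Δₒ) = -0.8Δₒ + 0.0Δₒ = -0.8Δₒ.

-0.8 Δₒ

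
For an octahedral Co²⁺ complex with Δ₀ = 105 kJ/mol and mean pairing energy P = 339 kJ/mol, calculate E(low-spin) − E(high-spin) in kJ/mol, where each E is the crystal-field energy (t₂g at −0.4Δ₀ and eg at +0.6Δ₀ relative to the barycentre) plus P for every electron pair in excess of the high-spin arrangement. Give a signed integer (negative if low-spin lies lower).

234

Co²⁺: group 9, so d-count = 9 − 2 = 7.
High-spin: t₂g⁵ eg², CFSE = -0.8Δ₀ = -84 kJ/mol.
For low-spin the configuration is t₂g⁶ eg¹: orbital energy -1.8 × 105 = -189 kJ/mol, and 1 additional pair relative to high-spin adds 339 kJ/mol, giving 150 kJ/mol.
The difference is 150 − (-84) = 234 kJ/mol, so high-spin lies lower.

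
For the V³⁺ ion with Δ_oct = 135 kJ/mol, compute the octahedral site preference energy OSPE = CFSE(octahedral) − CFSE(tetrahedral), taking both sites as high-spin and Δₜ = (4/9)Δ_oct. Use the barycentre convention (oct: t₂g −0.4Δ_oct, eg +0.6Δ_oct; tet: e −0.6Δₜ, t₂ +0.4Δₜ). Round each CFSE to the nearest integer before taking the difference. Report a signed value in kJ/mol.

V³⁺: group 5, so d-count = 5 − 3 = 2.
Octahedral (high-spin): t2g^2 e_g^0, CFSE = 2(−0.4) + 0(+0.6) = -0.8Δ_oct = -0.8 × 135 = -108 kJ/mol.
Tetrahedral: e^2 t2^0, CFSE = 2(−0.6) + 0(+0.4) = -1.2Δₜ = -1.2 × (4/9) × 135 = -72 kJ/mol.
OSPE = -108 − (-72) = -36 kJ/mol.

-36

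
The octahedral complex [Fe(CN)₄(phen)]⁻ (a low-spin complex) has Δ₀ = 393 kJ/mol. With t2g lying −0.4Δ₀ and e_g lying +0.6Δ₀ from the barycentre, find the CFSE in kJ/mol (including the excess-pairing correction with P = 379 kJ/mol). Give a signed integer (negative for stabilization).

-28

Ligand charges: 4×(-1) from CN⁻ and 1×(+0) from phen sum to -4; with overall charge -1, Fe is +3.
Fe³⁺: group 8, so d-count = 8 − 3 = 5.
Electron filling gives t2g^5 e_g^0.
Orbital CFSE = 5(-0.4) + 0(0.6) = -2.0Δ₀ = -2.0 × 393 = -786 kJ/mol.
Pairing penalty: 2 pairs vs 0 in the high-spin reference → 2 extra × P = 758 kJ/mol.
Net CFSE = -786 + 758 = -28 kJ/mol.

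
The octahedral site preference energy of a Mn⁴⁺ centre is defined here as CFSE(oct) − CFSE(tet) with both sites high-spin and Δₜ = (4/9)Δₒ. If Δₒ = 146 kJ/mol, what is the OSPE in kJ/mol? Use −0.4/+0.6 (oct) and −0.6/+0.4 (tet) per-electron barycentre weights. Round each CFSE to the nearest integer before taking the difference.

Mn sits in group 7; removing 4 electrons leaves Mn⁴⁺ with 7 − 4 = 3 d electrons.
Octahedral high-spin t₂g³ eg⁰: CFSE = -1.2 × 146 = -175 kJ/mol.
In a tetrahedral site the filling is e² t₂¹: CFSE(tet) = -0.8Δₜ = -0.8 × (4/9)(146) = -52 kJ/mol.
OSPE = -175 − (-52) = -123 kJ/mol.

-123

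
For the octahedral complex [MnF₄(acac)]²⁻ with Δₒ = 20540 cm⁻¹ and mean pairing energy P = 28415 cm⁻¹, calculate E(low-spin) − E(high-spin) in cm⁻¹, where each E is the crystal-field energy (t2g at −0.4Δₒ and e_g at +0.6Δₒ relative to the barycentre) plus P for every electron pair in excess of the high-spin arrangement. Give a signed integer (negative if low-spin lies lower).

7875

Ligand charges: 4×(-1) from F⁻ and 1×(-1) from acac⁻ sum to -5; with overall charge -2, Mn is +3.
Mn is in group 7, so Mn³⁺ is d⁴ (7 − 3 = 4).
In the high-spin limit (t2g^3 e_g^1) the orbital term is -0.6Δₒ = -12324 cm⁻¹, with no excess pairing.
Low-spin: t2g^4 e_g^0, orbital CFSE = -1.6Δₒ = -32864 cm⁻¹; plus 1 excess pair × P = +28415 cm⁻¹; total -4449 cm⁻¹.
The difference is -4449 − (-12324) = 7875 cm⁻¹, so high-spin lies lower.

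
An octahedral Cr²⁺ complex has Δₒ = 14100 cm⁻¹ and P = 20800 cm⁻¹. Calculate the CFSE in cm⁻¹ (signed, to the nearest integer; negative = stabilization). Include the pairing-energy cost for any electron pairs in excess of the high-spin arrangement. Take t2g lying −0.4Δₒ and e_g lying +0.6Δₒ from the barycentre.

Cr is in group 6, so Cr²⁺ is d⁴ (6 − 2 = 4).
Here Δₒ < P (14100 < 20800), so the high-spin state is favoured.
Configuration: t2g^3 e_g^1.
Orbital CFSE = -0.6Δₒ = -0.6 × 14100 = -8460 cm⁻¹.
High-spin has no excess pairs, so no pairing correction applies.

-8460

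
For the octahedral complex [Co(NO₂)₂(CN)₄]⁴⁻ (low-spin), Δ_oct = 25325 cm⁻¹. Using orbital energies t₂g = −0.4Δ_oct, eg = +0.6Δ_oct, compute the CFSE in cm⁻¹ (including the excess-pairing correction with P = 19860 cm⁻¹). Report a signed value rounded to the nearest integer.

Ligand charges: 2×(-1) from NO₂⁻ and 4×(-1) from CN⁻ sum to -6; with overall charge -4, Co is +2.
Group 9 minus oxidation state +2 gives a d⁷ configuration for Co²⁺.
The d⁷ electrons fill as t₂g⁶ eg¹.
The orbital stabilization is -1.8Δ_oct = -1.8 × 25325 = -45585 cm⁻¹.
Pairing penalty: 3 pairs vs 2 in the high-spin reference → 1 extra × P = 19860 cm⁻¹.
Net CFSE = -45585 + 19860 = -25725 cm⁻¹.

-25725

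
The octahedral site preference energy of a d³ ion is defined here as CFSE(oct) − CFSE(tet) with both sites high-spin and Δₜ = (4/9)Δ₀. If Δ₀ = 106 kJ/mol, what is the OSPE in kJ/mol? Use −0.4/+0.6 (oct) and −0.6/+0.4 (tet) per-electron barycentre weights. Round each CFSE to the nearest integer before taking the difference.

-89

Octahedral high-spin t₂g³ eg⁰: CFSE = -1.2 × 106 = -127 kJ/mol.
Tetrahedral e² t₂¹ gives -0.8Δₜ = -0.8 × (4/9) × 106 = -38 kJ/mol.
OSPE = -127 − (-38) = -89 kJ/mol.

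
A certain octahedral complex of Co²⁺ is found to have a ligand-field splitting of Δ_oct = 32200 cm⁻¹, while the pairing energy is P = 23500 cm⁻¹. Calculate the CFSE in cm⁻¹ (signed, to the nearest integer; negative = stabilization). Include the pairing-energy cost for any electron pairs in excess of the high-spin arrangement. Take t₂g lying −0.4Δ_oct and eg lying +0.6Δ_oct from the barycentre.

-34460

Co²⁺: group 9, so d-count = 9 − 2 = 7.
Since Δ_oct = 32200 cm⁻¹ > P = 23500 cm⁻¹, the complex adopts the low-spin configuration.
That gives t₂g⁶ eg¹.
Orbital CFSE = -1.8Δ_oct = -1.8 × 32200 = -57960 cm⁻¹.
Excess pairs vs high-spin: 3 − 2 = 1; pairing cost = +23500 cm⁻¹.
Net CFSE = -57960 + 23500 = -34460 cm⁻¹.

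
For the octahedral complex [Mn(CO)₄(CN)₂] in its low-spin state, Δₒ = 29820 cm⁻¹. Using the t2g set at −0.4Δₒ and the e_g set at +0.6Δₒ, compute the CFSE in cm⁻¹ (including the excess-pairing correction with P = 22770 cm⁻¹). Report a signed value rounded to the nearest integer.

Ligand charges: 4×(+0) from CO and 2×(-1) from CN⁻ sum to -2; with overall charge +0, Mn is +2.
Group 7 minus oxidation state +2 gives a d⁵ configuration for Mn²⁺.
Electron filling gives t2g^5 e_g^0.
CFSE(orbital) = 5×(-0.4Δₒ) + 0×(0.6Δₒ) = -2.0Δₒ; with Δₒ = 29820 cm⁻¹ that is -59640 cm⁻¹.
High-spin d⁵ would be t2g^3 e_g^2 with 0 pairs; low-spin has 2, so 2 excess pairs cost +2P = +45540 cm⁻¹.
Overall CFSE = -59640 + 45540 = -14100 cm⁻¹.

-14100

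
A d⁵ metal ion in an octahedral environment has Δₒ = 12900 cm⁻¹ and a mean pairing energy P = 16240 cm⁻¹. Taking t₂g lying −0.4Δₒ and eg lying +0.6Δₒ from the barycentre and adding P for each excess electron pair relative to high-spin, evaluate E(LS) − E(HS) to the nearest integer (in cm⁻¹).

6680

High-spin d⁵ fills as t₂g³ eg² with CFSE 3(−0.4) + 2(+0.6) = 0.0Δₒ = 0 cm⁻¹.
Low-spin t₂g⁵ eg⁰ gives -2.0Δₒ = -25800 cm⁻¹, but forming 2 extra pairs costs 2P = 32480 cm⁻¹, so E(LS) = -25800 + 32480 = 6680 cm⁻¹.
Thus E(LS) − E(HS) = 6680 cm⁻¹.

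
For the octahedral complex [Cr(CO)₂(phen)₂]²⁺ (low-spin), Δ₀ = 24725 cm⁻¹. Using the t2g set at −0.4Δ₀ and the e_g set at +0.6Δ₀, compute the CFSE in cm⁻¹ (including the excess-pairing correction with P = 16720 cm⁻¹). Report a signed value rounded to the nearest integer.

Ligand charges: 2×(+0) from CO and 2×(+0) from phen sum to +0; with overall charge +2, Cr is +2.
Cr²⁺: group 6, so d-count = 6 − 2 = 4.
The d⁴ electrons fill as t2g^4 e_g^0.
Orbital CFSE = 4(-0.4) + 0(0.6) = -1.6Δ₀ = -1.6 × 24725 = -39560 cm⁻¹.
High-spin d⁴ would be t2g^3 e_g^1 with 0 pairs; low-spin has 1, so 1 excess pair costs +1P = +16720 cm⁻¹.
Overall CFSE = -39560 + 16720 = -22840 cm⁻¹.

-22840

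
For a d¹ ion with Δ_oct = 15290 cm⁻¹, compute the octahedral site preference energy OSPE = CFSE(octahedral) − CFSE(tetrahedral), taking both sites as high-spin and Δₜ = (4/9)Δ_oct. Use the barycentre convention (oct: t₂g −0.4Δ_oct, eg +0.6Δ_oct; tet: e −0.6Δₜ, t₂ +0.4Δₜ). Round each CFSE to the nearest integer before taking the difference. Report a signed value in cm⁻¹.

Octahedral (high-spin): t2g^1 e_g^0, CFSE = 1(−0.4) + 0(+0.6) = -0.4Δ_oct = -0.4 × 15290 = -6116 cm⁻¹.
Tetrahedral e^1 t2^0 gives -0.6Δₜ = -0.6 × (4/9) × 15290 = -4077 cm⁻¹.
OSPE = -6116 − (-4077) = -2039 cm⁻¹.

-2039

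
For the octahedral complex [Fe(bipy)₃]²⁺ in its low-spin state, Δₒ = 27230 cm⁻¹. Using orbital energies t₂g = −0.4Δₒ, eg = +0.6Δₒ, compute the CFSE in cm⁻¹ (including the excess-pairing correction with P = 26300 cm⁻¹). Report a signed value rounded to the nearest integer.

-12752

bipy is neutral, so the +2 overall charge sits on Fe: oxidation state +2.
Fe sits in group 8; removing 2 electrons leaves Fe²⁺ with 8 − 2 = 6 d electrons.
Configuration: t₂g⁶ eg⁰.
Orbital CFSE = 6(-0.4) + 0(0.6) = -2.4Δₒ = -2.4 × 27230 = -65352 cm⁻¹.
High-spin d⁶ would be t₂g⁴ eg² with 1 pair; low-spin has 3, so 2 excess pairs cost +2P = +52600 cm⁻¹.
Combining: -65352 + 52600 = -12752 cm⁻¹.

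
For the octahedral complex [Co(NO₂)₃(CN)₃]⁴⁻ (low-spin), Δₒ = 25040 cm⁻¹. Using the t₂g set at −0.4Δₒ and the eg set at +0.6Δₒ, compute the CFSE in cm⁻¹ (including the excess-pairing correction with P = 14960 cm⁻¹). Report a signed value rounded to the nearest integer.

-30112

Ligand charges: 3×(-1) from NO₂⁻ and 3×(-1) from CN⁻ sum to -6; with overall charge -4, Co is +2.
Group 9 minus oxidation state +2 gives a d⁷ configuration for Co²⁺.
Electron filling gives t₂g⁶ eg¹.
Orbital CFSE = 6(-0.4) + 1(0.6) = -1.8Δₒ = -1.8 × 25040 = -45072 cm⁻¹.
Pairing penalty: 3 pairs vs 2 in the high-spin reference → 1 extra × P = 14960 cm⁻¹.
Overall CFSE = -45072 + 14960 = -30112 cm⁻¹.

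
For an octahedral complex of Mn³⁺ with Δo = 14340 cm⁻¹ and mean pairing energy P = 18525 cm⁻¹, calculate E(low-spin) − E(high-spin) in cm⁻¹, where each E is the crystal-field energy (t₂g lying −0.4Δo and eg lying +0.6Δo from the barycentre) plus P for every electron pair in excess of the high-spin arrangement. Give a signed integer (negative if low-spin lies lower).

4185

Mn³⁺: group 7, so d-count = 7 − 3 = 4.
High-spin d⁴ fills as t₂g³ eg¹ with CFSE 3(−0.4) + 1(+0.6) = -0.6Δo = -8604 cm⁻¹.
Low-spin t₂g⁴ eg⁰ gives -1.6Δo = -22944 cm⁻¹, but forming 1 extra pair costs 1P = 18525 cm⁻¹, so E(LS) = -22944 + 18525 = -4419 cm⁻¹.
E(LS) − E(HS) = -4419 − (-8604) = 4185 cm⁻¹.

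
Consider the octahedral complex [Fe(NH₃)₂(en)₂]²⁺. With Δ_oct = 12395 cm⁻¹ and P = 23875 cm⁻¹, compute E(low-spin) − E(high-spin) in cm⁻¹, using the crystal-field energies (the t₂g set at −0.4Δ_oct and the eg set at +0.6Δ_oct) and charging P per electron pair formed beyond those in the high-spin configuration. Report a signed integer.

Ligand charges: 2×(+0) from NH₃ and 2×(+0) from en sum to +0; with overall charge +2, Fe is +2.
Fe²⁺: group 8, so d-count = 8 − 2 = 6.
High-spin d⁶ fills as t₂g⁴ eg² with CFSE 4(−0.4) + 2(+0.6) = -0.4Δ_oct = -4958 cm⁻¹.
Low-spin t₂g⁶ eg⁰ gives -2.4Δ_oct = -29748 cm⁻¹, but forming 2 extra pairs costs 2P = 47750 cm⁻¹, so E(LS) = -29748 + 47750 = 18002 cm⁻¹.
The difference is 18002 − (-4958) = 22960 cm⁻¹, so high-spin lies lower.

22960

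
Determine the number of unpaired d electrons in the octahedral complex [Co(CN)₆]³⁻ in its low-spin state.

Each CN⁻ contributes -1; 6 × (-1) = -6. With overall charge -3, Co is in the +3 oxidation state.
Co³⁺: group 9, so d-count = 9 − 3 = 6.
Configuration: t₂g⁶ eg⁰, giving 0 unpaired electrons.

0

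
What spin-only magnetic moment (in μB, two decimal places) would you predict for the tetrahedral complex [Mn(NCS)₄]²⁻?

Each NCS⁻ contributes -1; 4 × (-1) = -4. With overall charge -2, Mn is in the +2 oxidation state.
Mn²⁺: group 7, so d-count = 7 − 2 = 5.
With tetrahedral geometry the complex is necessarily high-spin.
Configuration: e^2 t2^3 → 5 unpaired electrons.
μ(spin-only) = √[5(5+2)] = √35 ≈ 5.92 μB.

5.92 μB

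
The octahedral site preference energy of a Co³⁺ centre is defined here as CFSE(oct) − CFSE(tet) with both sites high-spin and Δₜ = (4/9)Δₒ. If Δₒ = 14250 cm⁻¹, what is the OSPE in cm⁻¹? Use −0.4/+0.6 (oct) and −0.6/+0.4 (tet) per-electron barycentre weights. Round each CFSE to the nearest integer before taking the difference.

Group 9 minus oxidation state +3 gives a d⁶ configuration for Co³⁺.
Octahedral high-spin t₂g⁴ eg²: CFSE = -0.4 × 14250 = -5700 cm⁻¹.
Tetrahedral: e³ t₂³, CFSE = 3(−0.6) + 3(+0.4) = -0.6Δₜ = -0.6 × (4/9) × 14250 = -3800 cm⁻¹.
Subtracting, OSPE = -5700 − (-3800) = -1900 cm⁻¹.

-1900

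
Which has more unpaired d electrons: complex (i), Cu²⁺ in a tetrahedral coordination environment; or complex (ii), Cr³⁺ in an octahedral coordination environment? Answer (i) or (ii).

(ii)

(i): Cu²⁺: group 11, so d-count = 11 − 2 = 9; Tetrahedral splitting is small, so the complex is high-spin; e⁴ t₂⁵ → 1 unpaired.
(ii): Cr³⁺: group 6, so d-count = 6 − 3 = 3; For octahedral d³ the high- and low-spin configurations coincide; t₂g³ eg⁰ → 3 unpaired.
So (ii) has more unpaired electrons.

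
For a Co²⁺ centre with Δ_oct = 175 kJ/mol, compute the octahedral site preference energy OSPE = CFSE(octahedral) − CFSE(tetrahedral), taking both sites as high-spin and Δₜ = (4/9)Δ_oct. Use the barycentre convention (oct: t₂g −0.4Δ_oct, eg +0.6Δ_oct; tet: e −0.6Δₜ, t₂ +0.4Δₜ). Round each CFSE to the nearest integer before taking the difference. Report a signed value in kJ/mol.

Group 9 minus oxidation state +2 gives a d⁷ configuration for Co²⁺.
Octahedral high-spin t2g^5 e_g^2: CFSE = -0.8 × 175 = -140 kJ/mol.
Tetrahedral: e^4 t2^3, CFSE = 4(−0.6) + 3(+0.4) = -1.2Δₜ = -1.2 × (4/9) × 175 = -93 kJ/mol.
OSPE = -140 − (-93) = -47 kJ/mol.

-47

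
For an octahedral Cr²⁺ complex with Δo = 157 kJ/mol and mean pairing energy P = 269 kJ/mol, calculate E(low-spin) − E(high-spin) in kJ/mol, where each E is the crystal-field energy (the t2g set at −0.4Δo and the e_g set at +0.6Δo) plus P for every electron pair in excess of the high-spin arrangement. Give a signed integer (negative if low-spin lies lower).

Cr is in group 6, so Cr²⁺ is d⁴ (6 − 2 = 4).
High-spin d⁴ fills as t2g^3 e_g^1 with CFSE 3(−0.4) + 1(+0.6) = -0.6Δo = -94 kJ/mol.
Low-spin: t2g^4 e_g^0, orbital CFSE = -1.6Δo = -251 kJ/mol; plus 1 excess pair × P = +269 kJ/mol; total 18 kJ/mol.
The difference is 18 − (-94) = 112 kJ/mol, so high-spin lies lower.

112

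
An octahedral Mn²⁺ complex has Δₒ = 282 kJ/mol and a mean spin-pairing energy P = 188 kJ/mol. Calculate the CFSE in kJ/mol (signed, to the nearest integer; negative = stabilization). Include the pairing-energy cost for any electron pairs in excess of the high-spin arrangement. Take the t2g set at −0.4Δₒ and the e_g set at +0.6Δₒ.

Group 7 minus oxidation state +2 gives a d⁵ configuration for Mn²⁺.
Since Δₒ = 282 kJ/mol > P = 188 kJ/mol, the complex adopts the low-spin configuration.
Filling d⁵ accordingly: t2g^5 e_g^0.
Orbital CFSE = -2.0Δₒ = -2.0 × 282 = -564 kJ/mol.
Excess pairs vs high-spin: 2 − 0 = 2; pairing cost = +376 kJ/mol.
Net CFSE = -564 + 376 = -188 kJ/mol.

-188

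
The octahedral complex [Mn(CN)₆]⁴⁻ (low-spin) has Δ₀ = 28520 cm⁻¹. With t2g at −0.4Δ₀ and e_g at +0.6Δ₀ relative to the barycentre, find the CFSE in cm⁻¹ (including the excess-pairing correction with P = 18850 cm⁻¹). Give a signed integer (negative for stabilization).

Each CN⁻ contributes -1; 6 × (-1) = -6. With overall charge -4, Mn is in the +2 oxidation state.
Mn²⁺: group 7, so d-count = 7 − 2 = 5.
Electron filling gives t2g^5 e_g^0.
CFSE(orbital) = 5×(-0.4Δ₀) + 0×(0.6Δ₀) = -2.0Δ₀; with Δ₀ = 28520 cm⁻¹ that is -57040 cm⁻¹.
High-spin d⁵ would be t2g^3 e_g^2 with 0 pairs; low-spin has 2, so 2 excess pairs cost +2P = +37700 cm⁻¹.
Net CFSE = -57040 + 37700 = -19340 cm⁻¹.

-19340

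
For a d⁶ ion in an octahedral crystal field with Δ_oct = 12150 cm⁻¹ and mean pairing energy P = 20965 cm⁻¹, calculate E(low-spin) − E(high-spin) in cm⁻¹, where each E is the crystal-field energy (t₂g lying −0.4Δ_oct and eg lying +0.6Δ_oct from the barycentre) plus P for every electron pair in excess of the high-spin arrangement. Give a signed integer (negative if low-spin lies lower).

17630

In the high-spin limit (t₂g⁴ eg²) the orbital term is -0.4Δ_oct = -4860 cm⁻¹, with no excess pairing.
For low-spin the configuration is t₂g⁶ eg⁰: orbital energy -2.4 × 12150 = -29160 cm⁻¹, and 2 additional pairs relative to high-spin add 41930 cm⁻¹, giving 12770 cm⁻¹.
E(LS) − E(HS) = 12770 − (-4860) = 17630 cm⁻¹.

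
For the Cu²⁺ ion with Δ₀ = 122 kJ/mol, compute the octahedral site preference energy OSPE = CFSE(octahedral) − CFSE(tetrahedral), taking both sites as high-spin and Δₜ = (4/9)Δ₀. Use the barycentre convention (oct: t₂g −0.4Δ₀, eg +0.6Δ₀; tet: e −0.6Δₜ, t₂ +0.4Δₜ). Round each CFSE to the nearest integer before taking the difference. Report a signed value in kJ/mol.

Cu²⁺: group 11, so d-count = 11 − 2 = 9.
Octahedral (high-spin): t₂g⁶ eg³, CFSE = 6(−0.4) + 3(+0.6) = -0.6Δ₀ = -0.6 × 122 = -73 kJ/mol.
In a tetrahedral site the filling is e⁴ t₂⁵: CFSE(tet) = -0.4Δₜ = -0.4 × (4/9)(122) = -22 kJ/mol.
OSPE = CFSE(oct) − CFSE(tet) = -73 − (-22) = -51 kJ/mol.

-51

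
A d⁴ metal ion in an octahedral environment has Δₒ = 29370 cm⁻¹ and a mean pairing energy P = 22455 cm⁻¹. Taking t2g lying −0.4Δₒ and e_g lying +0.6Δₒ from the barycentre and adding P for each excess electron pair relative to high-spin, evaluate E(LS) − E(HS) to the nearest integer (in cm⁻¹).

-6915

In the high-spin limit (t2g^3 e_g^1) the orbital term is -0.6Δₒ = -17622 cm⁻¹, with no excess pairing.
For low-spin the configuration is t2g^4 e_g^0: orbital energy -1.6 × 29370 = -46992 cm⁻¹, and 1 additional pair relative to high-spin adds 22455 cm⁻¹, giving -24537 cm⁻¹.
Thus E(LS) − E(HS) = -6915 cm⁻¹.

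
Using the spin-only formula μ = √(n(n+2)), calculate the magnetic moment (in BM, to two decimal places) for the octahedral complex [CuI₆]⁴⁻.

1.73 BM

Each I⁻ contributes -1; 6 × (-1) = -6. With overall charge -4, Cu is in the +2 oxidation state.
Cu is in group 11, so Cu²⁺ is d⁹ (11 − 2 = 9).
For octahedral d⁹ the high- and low-spin configurations coincide.
Configuration: t₂g⁶ eg³ → 1 unpaired electron.
μ(spin-only) = √[1(1+2)] = √3 ≈ 1.73 BM.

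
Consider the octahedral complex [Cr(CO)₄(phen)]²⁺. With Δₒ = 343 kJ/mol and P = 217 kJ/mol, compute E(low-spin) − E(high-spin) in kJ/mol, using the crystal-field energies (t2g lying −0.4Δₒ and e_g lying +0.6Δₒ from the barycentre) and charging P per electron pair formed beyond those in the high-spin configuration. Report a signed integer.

Ligand charges: 4×(+0) from CO and 1×(+0) from phen sum to +0; with overall charge +2, Cr is +2.
Cr sits in group 6; removing 2 electrons leaves Cr²⁺ with 6 − 2 = 4 d electrons.
High-spin: t2g^3 e_g^1, CFSE = -0.6Δₒ = -206 kJ/mol.
Low-spin: t2g^4 e_g^0, orbital CFSE = -1.6Δₒ = -549 kJ/mol; plus 1 excess pair × P = +217 kJ/mol; total -332 kJ/mol.
E(LS) − E(HS) = -332 − (-206) = -126 kJ/mol.

-126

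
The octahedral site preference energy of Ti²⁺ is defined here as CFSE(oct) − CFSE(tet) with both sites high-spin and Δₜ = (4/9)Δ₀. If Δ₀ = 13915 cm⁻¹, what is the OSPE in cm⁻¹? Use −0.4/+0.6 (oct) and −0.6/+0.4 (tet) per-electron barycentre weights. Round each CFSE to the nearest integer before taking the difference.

-3711

Group 4 minus oxidation state +2 gives a d² configuration for Ti²⁺.
Octahedral high-spin t₂g² eg⁰: CFSE = -0.8 × 13915 = -11132 cm⁻¹.
In a tetrahedral site the filling is e² t₂⁰: CFSE(tet) = -1.2Δₜ = -1.2 × (4/9)(13915) = -7421 cm⁻¹.
OSPE = CFSE(oct) − CFSE(tet) = -11132 − (-7421) = -3711 cm⁻¹.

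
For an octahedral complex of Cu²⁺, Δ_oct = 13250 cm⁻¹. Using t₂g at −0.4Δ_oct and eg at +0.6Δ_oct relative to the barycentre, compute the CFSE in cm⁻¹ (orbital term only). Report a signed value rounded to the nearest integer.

-7950

Cu sits in group 11; removing 2 electrons leaves Cu²⁺ with 11 − 2 = 9 d electrons.
The d⁹ electrons fill as t₂g⁶ eg³.
Orbital CFSE = 6(-0.4) + 3(0.6) = -0.6Δ_oct = -0.6 × 13250 = -7950 cm⁻¹.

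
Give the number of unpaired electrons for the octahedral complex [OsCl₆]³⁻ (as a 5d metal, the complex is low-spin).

1

Each Cl⁻ contributes -1; 6 × (-1) = -6. With overall charge -3, Os is in the +3 oxidation state.
Group 8 minus oxidation state +3 gives a d⁵ configuration for Os³⁺.
Configuration: t2g^5 e_g^0, giving 1 unpaired electron.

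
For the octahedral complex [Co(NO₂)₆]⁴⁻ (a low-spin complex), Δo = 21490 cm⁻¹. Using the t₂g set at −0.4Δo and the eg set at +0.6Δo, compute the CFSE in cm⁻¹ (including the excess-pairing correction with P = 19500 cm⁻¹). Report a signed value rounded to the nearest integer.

-19182

Each NO₂⁻ contributes -1; 6 × (-1) = -6. With overall charge -4, Co is in the +2 oxidation state.
Co sits in group 9; removing 2 electrons leaves Co²⁺ with 9 − 2 = 7 d electrons.
The d⁷ electrons fill as t₂g⁶ eg¹.
The orbital stabilization is -1.8Δo = -1.8 × 21490 = -38682 cm⁻¹.
Relative to high-spin t₂g⁵ eg² (2 paired), the low-spin configuration has 1 additional pair, contributing +1 × 19500 = +19500 cm⁻¹.
Net CFSE = -38682 + 19500 = -19182 cm⁻¹.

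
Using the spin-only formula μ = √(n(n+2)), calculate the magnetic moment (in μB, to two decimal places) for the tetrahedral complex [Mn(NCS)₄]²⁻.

5.92 μB

Each NCS⁻ contributes -1; 4 × (-1) = -4. With overall charge -2, Mn is in the +2 oxidation state.
Mn²⁺: group 7, so d-count = 7 − 2 = 5.
Tetrahedral fields are weak (Δₜ ≈ 4/9 Δₒ), so electrons fill high-spin.
Configuration: e² t₂³ → 5 unpaired electrons.
μ(spin-only) = √[5(5+2)] = √35 ≈ 5.92 μB.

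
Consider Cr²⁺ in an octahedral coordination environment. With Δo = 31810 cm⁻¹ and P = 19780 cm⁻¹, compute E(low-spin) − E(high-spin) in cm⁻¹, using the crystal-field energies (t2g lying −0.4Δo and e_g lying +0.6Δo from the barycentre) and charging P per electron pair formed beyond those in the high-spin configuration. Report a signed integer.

Cr sits in group 6; removing 2 electrons leaves Cr²⁺ with 6 − 2 = 4 d electrons.
In the high-spin limit (t2g^3 e_g^1) the orbital term is -0.6Δo = -19086 cm⁻¹, with no excess pairing.
Low-spin: t2g^4 e_g^0, orbital CFSE = -1.6Δo = -50896 cm⁻¹; plus 1 excess pair × P = +19780 cm⁻¹; total -31116 cm⁻¹.
Thus E(LS) − E(HS) = -12030 cm⁻¹.

-12030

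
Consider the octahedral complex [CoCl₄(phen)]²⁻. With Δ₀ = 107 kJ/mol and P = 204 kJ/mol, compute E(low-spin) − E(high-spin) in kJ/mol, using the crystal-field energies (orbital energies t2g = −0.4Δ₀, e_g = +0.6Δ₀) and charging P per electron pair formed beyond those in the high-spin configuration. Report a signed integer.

97

Ligand charges: 4×(-1) from Cl⁻ and 1×(+0) from phen sum to -4; with overall charge -2, Co is +2.
Co sits in group 9; removing 2 electrons leaves Co²⁺ with 9 − 2 = 7 d electrons.
High-spin: t2g^5 e_g^2, CFSE = -0.8Δ₀ = -86 kJ/mol.
Low-spin: t2g^6 e_g^1, orbital CFSE = -1.8Δ₀ = -193 kJ/mol; plus 1 excess pair × P = +204 kJ/mol; total 11 kJ/mol.
The difference is 11 − (-86) = 97 kJ/mol, so high-spin lies lower.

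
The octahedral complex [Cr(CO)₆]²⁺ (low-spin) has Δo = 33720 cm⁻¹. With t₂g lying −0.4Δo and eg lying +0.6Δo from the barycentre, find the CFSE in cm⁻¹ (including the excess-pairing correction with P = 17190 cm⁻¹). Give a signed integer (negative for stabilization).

CO is neutral, so the +2 overall charge sits on Cr: oxidation state +2.
Cr²⁺: group 6, so d-count = 6 − 2 = 4.
The d⁴ electrons fill as t₂g⁴ eg⁰.
Orbital CFSE = 4(-0.4) + 0(0.6) = -1.6Δo = -1.6 × 33720 = -53952 cm⁻¹.
High-spin d⁴ would be t₂g³ eg¹ with 0 pairs; low-spin has 1, so 1 excess pair costs +1P = +17190 cm⁻¹.
Net CFSE = -53952 + 17190 = -36762 cm⁻¹.

-36762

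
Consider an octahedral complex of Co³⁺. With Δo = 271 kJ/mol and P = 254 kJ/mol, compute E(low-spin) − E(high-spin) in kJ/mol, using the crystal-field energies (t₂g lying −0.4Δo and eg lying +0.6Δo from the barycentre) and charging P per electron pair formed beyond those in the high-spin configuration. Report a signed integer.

-34

Co sits in group 9; removing 3 electrons leaves Co³⁺ with 9 − 3 = 6 d electrons.
High-spin d⁶ fills as t₂g⁴ eg² with CFSE 4(−0.4) + 2(+0.6) = -0.4Δo = -108 kJ/mol.
For low-spin the configuration is t₂g⁶ eg⁰: orbital energy -2.4 × 271 = -650 kJ/mol, and 2 additional pairs relative to high-spin add 508 kJ/mol, giving -142 kJ/mol.
E(LS) − E(HS) = -142 − (-108) = -34 kJ/mol.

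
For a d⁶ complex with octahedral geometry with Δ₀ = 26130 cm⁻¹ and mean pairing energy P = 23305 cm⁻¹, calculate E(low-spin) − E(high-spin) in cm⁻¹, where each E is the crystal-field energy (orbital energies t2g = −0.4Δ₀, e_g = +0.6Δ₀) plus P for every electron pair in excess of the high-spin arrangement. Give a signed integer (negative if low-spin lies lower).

-5650

High-spin: t2g^4 e_g^2, CFSE = -0.4Δ₀ = -10452 cm⁻¹.
Low-spin: t2g^6 e_g^0, orbital CFSE = -2.4Δ₀ = -62712 cm⁻¹; plus 2 excess pairs × P = +46610 cm⁻¹; total -16102 cm⁻¹.
The difference is -16102 − (-10452) = -5650 cm⁻¹, so low-spin lies lower.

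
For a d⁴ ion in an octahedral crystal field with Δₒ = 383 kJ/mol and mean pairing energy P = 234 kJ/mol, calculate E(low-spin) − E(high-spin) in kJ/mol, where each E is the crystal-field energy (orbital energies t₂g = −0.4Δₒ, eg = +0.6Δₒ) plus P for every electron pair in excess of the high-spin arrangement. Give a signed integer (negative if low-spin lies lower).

-149

In the high-spin limit (t₂g³ eg¹) the orbital term is -0.6Δₒ = -230 kJ/mol, with no excess pairing.
Low-spin t₂g⁴ eg⁰ gives -1.6Δₒ = -613 kJ/mol, but forming 1 extra pair costs 1P = 234 kJ/mol, so E(LS) = -613 + 234 = -379 kJ/mol.
The difference is -379 − (-230) = -149 kJ/mol, so low-spin lies lower.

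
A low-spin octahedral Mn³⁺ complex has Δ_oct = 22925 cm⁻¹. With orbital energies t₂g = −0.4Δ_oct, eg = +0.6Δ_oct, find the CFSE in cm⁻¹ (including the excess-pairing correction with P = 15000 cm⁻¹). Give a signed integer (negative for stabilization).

-21680

Mn is in group 7, so Mn³⁺ is d⁴ (7 − 3 = 4).
The d⁴ electrons fill as t₂g⁴ eg⁰.
Orbital CFSE = 4(-0.4) + 0(0.6) = -1.6Δ_oct = -1.6 × 22925 = -36680 cm⁻¹.
High-spin d⁴ would be t₂g³ eg¹ with 0 pairs; low-spin has 1, so 1 excess pair costs +1P = +15000 cm⁻¹.
Overall CFSE = -36680 + 15000 = -21680 cm⁻¹.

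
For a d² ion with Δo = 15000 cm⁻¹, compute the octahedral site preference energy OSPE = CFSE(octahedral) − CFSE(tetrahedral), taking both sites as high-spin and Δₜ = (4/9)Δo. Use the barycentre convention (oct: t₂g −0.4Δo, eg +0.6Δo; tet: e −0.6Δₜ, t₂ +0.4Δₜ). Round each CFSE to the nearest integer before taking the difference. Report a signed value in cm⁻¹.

Octahedral high-spin t₂g² eg⁰: CFSE = -0.8 × 15000 = -12000 cm⁻¹.
In a tetrahedral site the filling is e² t₂⁰: CFSE(tet) = -1.2Δₜ = -1.2 × (4/9)(15000) = -8000 cm⁻¹.
OSPE = CFSE(oct) − CFSE(tet) = -12000 − (-8000) = -4000 cm⁻¹.

-4000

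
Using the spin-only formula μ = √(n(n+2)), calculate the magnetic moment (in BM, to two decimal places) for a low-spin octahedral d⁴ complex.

Configuration: t₂g⁴ eg⁰ → 2 unpaired electrons.
μ(spin-only) = √[2(2+2)] = √8 ≈ 2.83 BM.

2.83 BM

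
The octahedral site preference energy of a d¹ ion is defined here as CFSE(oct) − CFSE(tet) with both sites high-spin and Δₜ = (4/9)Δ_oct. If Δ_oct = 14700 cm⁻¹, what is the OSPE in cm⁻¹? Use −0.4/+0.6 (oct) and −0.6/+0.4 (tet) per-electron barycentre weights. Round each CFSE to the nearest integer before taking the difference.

-1960

In an octahedral site d¹ (HS) is t₂g¹ eg⁰, giving CFSE(oct) = -0.4Δ_oct = -5880 cm⁻¹.
In a tetrahedral site the filling is e¹ t₂⁰: CFSE(tet) = -0.6Δₜ = -0.6 × (4/9)(14700) = -3920 cm⁻¹.
OSPE = CFSE(oct) − CFSE(tet) = -5880 − (-3920) = -1960 cm⁻¹.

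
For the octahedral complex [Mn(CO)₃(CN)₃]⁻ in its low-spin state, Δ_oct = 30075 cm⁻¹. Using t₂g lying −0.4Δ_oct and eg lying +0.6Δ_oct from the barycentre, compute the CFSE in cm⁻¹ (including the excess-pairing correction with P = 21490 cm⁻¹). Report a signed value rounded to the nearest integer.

Ligand charges: 3×(+0) from CO and 3×(-1) from CN⁻ sum to -3; with overall charge -1, Mn is +2.
Mn²⁺: group 7, so d-count = 7 − 2 = 5.
The d⁵ electrons fill as t₂g⁵ eg⁰.
CFSE(orbital) = 5×(-0.4Δ_oct) + 0×(0.6Δ_oct) = -2.0Δ_oct; with Δ_oct = 30075 cm⁻¹ that is -60150 cm⁻¹.
Relative to high-spin t₂g³ eg² (0 paired), the low-spin configuration has 2 additional pairs, contributing +2 × 21490 = +42980 cm⁻¹.
Overall CFSE = -60150 + 42980 = -17170 cm⁻¹.

-17170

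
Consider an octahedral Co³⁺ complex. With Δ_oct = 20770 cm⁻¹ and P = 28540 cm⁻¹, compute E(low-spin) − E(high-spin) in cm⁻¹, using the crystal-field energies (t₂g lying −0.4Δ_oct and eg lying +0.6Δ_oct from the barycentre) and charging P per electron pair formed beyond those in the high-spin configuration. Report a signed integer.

Co³⁺: group 9, so d-count = 9 − 3 = 6.
High-spin: t₂g⁴ eg², CFSE = -0.4Δ_oct = -8308 cm⁻¹.
Low-spin: t₂g⁶ eg⁰, orbital CFSE = -2.4Δ_oct = -49848 cm⁻¹; plus 2 excess pairs × P = +57080 cm⁻¹; total 7232 cm⁻¹.
The difference is 7232 − (-8308) = 15540 cm⁻¹, so high-spin lies lower.

15540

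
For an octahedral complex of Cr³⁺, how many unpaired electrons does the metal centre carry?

Group 6 minus oxidation state +3 gives a d³ configuration for Cr³⁺.
For octahedral d³ the high- and low-spin configurations coincide.
Configuration: t2g^3 e_g^0, giving 3 unpaired electrons.

3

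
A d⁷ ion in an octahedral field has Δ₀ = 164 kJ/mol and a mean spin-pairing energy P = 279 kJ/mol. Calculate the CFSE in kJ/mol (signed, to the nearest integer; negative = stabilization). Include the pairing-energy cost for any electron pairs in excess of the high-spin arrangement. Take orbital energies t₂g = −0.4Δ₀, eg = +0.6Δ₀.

Here Δ₀ < P (164 < 279), so the high-spin state is favoured.
That gives t₂g⁵ eg².
Orbital CFSE = -0.8Δ₀ = -0.8 × 164 = -131 kJ/mol.
High-spin has no excess pairs, so no pairing correction applies.

-131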